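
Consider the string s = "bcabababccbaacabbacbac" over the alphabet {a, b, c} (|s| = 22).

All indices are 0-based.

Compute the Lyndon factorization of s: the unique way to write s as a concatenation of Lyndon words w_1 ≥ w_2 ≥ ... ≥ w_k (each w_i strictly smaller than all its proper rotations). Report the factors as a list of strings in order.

emit factor 1: 'bc' (i=0, period=2)
emit factor 2: 'abababccb' (i=2, period=9)
emit factor 3: 'aacabbacbac' (i=11, period=11)

["bc", "abababccb", "aacabbacbac"]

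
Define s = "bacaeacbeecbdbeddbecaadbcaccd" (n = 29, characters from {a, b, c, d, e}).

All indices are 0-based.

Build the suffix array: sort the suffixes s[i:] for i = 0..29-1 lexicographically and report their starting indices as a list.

rank→(start, suffix):
  0 → (20, 'aadbcaccd')
  1 → (1, 'acaeacbeecbdbeddbecaadbcaccd')
  2 → (5, 'acbeecbdbeddbecaadbcaccd')
  3 → (25, 'accd')
  4 → (21, 'adbcaccd')
  5 → (3, 'aeacbeecbdbeddbecaadbcaccd')
  6 → (0, 'bacaeacbeecbdbeddbecaadbcaccd')
  7 → (23, 'bcaccd')
  8 → (11, 'bdbeddbecaadbcaccd')
  9 → (17, 'becaadbcaccd')
  10 → (13, 'beddbecaadbcaccd')
  11 → (7, 'beecbdbeddbecaadbcaccd')
  12 → (19, 'caadbcaccd')
  13 → (24, 'caccd')
  14 → (2, 'caeacbeecbdbeddbecaadbcaccd')
  15 → (10, 'cbdbeddbecaadbcaccd')
  16 → (6, 'cbeecbdbeddbecaadbcaccd')
  17 → (26, 'ccd')
  18 → (27, 'cd')
  19 → (28, 'd')
  20 → (22, 'dbcaccd')
  21 → (16, 'dbecaadbcaccd')
  22 → (12, 'dbeddbecaadbcaccd')
  23 → (15, 'ddbecaadbcaccd')
  24 → (4, 'eacbeecbdbeddbecaadbcaccd')
  25 → (18, 'ecaadbcaccd')
  26 → (9, 'ecbdbeddbecaadbcaccd')
  27 → (14, 'eddbecaadbcaccd')
  28 → (8, 'eecbdbeddbecaadbcaccd')

[20, 1, 5, 25, 21, 3, 0, 23, 11, 17, 13, 7, 19, 24, 2, 10, 6, 26, 27, 28, 22, 16, 12, 15, 4, 18, 9, 14, 8]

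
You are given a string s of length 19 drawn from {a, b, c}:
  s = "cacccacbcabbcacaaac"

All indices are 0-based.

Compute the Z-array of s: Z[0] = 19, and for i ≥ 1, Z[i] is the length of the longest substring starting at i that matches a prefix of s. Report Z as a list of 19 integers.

Z[0]=19
i=1: fresh scan; Z[1]=0
i=2: fresh scan; Z[2]=1 extend→box=[2,3)
i=3: fresh scan; Z[3]=1 extend→box=[3,4)
i=4: fresh scan; Z[4]=3 extend→box=[4,7)
i=5: min(r-i=2, Z[1]=0)=0; Z[5]=0
i=6: min(r-i=1, Z[2]=1)=1; Z[6]=1
i=7: fresh scan; Z[7]=0
i=8: fresh scan; Z[8]=2 extend→box=[8,10)
i=9: min(r-i=1, Z[1]=0)=0; Z[9]=0
i=10: fresh scan; Z[10]=0
i=11: fresh scan; Z[11]=0
i=12: fresh scan; Z[12]=3 extend→box=[12,15)
i=13: min(r-i=2, Z[1]=0)=0; Z[13]=0
i=14: min(r-i=1, Z[2]=1)=1; Z[14]=2 extend→box=[14,16)
i=15: min(r-i=1, Z[1]=0)=0; Z[15]=0
i=16: fresh scan; Z[16]=0
i=17: fresh scan; Z[17]=0
i=18: fresh scan; Z[18]=1 extend→box=[18,19)

[19, 0, 1, 1, 3, 0, 1, 0, 2, 0, 0, 0, 3, 0, 2, 0, 0, 0, 1]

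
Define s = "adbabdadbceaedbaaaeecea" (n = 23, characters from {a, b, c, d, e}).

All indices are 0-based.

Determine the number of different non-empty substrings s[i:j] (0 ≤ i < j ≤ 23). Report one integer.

247

sorted suffixes:
  #0 SA[0]=22  'a'
  #1 SA[1]=15  'aaaeecea'
  #2 SA[2]=16  'aaeecea'
  #3 SA[3]=3  'abdadbceaedbaaaeecea'
  #4 SA[4]=0  'adbabdadbceaedbaaaeecea'
  #5 SA[5]=6  'adbceaedbaaaeecea'
  #6 SA[6]=11  'aedbaaaeecea'
  #7 SA[7]=17  'aeecea'
  #8 SA[8]=14  'baaaeecea'
  #9 SA[9]=2  'babdadbceaedbaaaeecea'
  #10 SA[10]=8  'bceaedbaaaeecea'
  #11 SA[11]=4  'bdadbceaedbaaaeecea'
  #12 SA[12]=20  'cea'
  #13 SA[13]=9  'ceaedbaaaeecea'
  #14 SA[14]=5  'dadbceaedbaaaeecea'
  #15 SA[15]=13  'dbaaaeecea'
  #16 SA[16]=1  'dbabdadbceaedbaaaeecea'
  #17 SA[17]=7  'dbceaedbaaaeecea'
  #18 SA[18]=21  'ea'
  #19 SA[19]=10  'eaedbaaaeecea'
  #20 SA[20]=19  'ecea'
  #21 SA[21]=12  'edbaaaeecea'
  #22 SA[22]=18  'eecea'

SA = [22, 15, 16, 3, 0, 6, 11, 17, 14, 2, 8, 4, 20, 9, 5, 13, 1, 7, 21, 10, 19, 12, 18]
i: (SA[i-1],SA[i]) lcp shared
  1: (22,15) 1 'a'
  2: (15,16) 2 'aa'
  3: (16,3) 1 'a'
  4: (3,0) 1 'a'
  5: (0,6) 3 'adb'
  6: (6,11) 1 'a'
  7: (11,17) 2 'ae'
  8: (17,14) 0 ''
  9: (14,2) 2 'ba'
  10: (2,8) 1 'b'
  11: (8,4) 1 'b'
  12: (4,20) 0 ''
  13: (20,9) 3 'cea'
  14: (9,5) 0 ''
  15: (5,13) 1 'd'
  16: (13,1) 3 'dba'
  17: (1,7) 2 'db'
  18: (7,21) 0 ''
  19: (21,10) 2 'ea'
  20: (10,19) 1 'e'
  21: (19,12) 1 'e'
  22: (12,18) 1 'e'

n(n+1)/2 = 23·24/2 = 276
Σ LCP = 0 + 1 + 2 + 1 + 1 + 3 + 1 + 2 + 0 + 2 + 1 + 1 + 0 + 3 + 0 + 1 + 3 + 2 + 0 + 2 + 1 + 1 + 1 = 29
distinct = 276 − 29 = 247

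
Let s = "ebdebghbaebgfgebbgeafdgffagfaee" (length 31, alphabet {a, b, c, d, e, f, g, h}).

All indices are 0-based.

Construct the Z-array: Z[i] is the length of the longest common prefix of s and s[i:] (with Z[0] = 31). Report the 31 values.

Z[0]=31
i=1: fresh scan; Z[1]=0
i=2: fresh scan; Z[2]=0
i=3: fresh scan; Z[3]=2 scan→box=[3,5)
i=4: min(r-i=1, Z[1]=0)=0; Z[4]=0
i=5: fresh scan; Z[5]=0
i=6: fresh scan; Z[6]=0
i=7: fresh scan; Z[7]=0
i=8: fresh scan; Z[8]=0
i=9: fresh scan; Z[9]=2 scan→box=[9,11)
i=10: min(r-i=1, Z[1]=0)=0; Z[10]=0
i=11: fresh scan; Z[11]=0
i=12: fresh scan; Z[12]=0
i=13: fresh scan; Z[13]=0
i=14: fresh scan; Z[14]=2 scan→box=[14,16)
i=15: min(r-i=1, Z[1]=0)=0; Z[15]=0
i=16: fresh scan; Z[16]=0
i=17: fresh scan; Z[17]=0
i=18: fresh scan; Z[18]=1 scan→box=[18,19)
i=19: fresh scan; Z[19]=0
i=20: fresh scan; Z[20]=0
i=21: fresh scan; Z[21]=0
i=22: fresh scan; Z[22]=0
i=23: fresh scan; Z[23]=0
i=24: fresh scan; Z[24]=0
i=25: fresh scan; Z[25]=0
i=26: fresh scan; Z[26]=0
i=27: fresh scan; Z[27]=0
i=28: fresh scan; Z[28]=0
i=29: fresh scan; Z[29]=1 scan→box=[29,30)
i=30: fresh scan; Z[30]=1 scan→box=[30,31)

[31, 0, 0, 2, 0, 0, 0, 0, 0, 2, 0, 0, 0, 0, 2, 0, 0, 0, 1, 0, 0, 0, 0, 0, 0, 0, 0, 0, 0, 1, 1]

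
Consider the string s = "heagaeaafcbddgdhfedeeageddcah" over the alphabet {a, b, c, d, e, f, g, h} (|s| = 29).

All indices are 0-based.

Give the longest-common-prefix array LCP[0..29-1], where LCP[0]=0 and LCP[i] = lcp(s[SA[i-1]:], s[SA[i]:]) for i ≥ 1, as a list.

rank→(start, suffix):
  0 → (6, 'aafcbddgdhfedeeageddcah')
  1 → (4, 'aeaafcbddgdhfedeeageddcah')
  2 → (7, 'afcbddgdhfedeeageddcah')
  3 → (2, 'agaeaafcbddgdhfedeeageddcah')
  4 → (21, 'ageddcah')
  5 → (27, 'ah')
  6 → (10, 'bddgdhfedeeageddcah')
  7 → (26, 'cah')
  8 → (9, 'cbddgdhfedeeageddcah')
  9 → (25, 'dcah')
  10 → (24, 'ddcah')
  11 → (11, 'ddgdhfedeeageddcah')
  12 → (18, 'deeageddcah')
  13 → (12, 'dgdhfedeeageddcah')
  14 → (14, 'dhfedeeageddcah')
  15 → (5, 'eaafcbddgdhfedeeageddcah')
  16 → (1, 'eagaeaafcbddgdhfedeeageddcah')
  17 → (20, 'eageddcah')
  18 → (23, 'eddcah')
  19 → (17, 'edeeageddcah')
  20 → (19, 'eeageddcah')
  21 → (8, 'fcbddgdhfedeeageddcah')
  22 → (16, 'fedeeageddcah')
  23 → (3, 'gaeaafcbddgdhfedeeageddcah')
  24 → (13, 'gdhfedeeageddcah')
  25 → (22, 'geddcah')
  26 → (28, 'h')
  27 → (0, 'heagaeaafcbddgdhfedeeageddcah')
  28 → (15, 'hfedeeageddcah')

SA = [6, 4, 7, 2, 21, 27, 10, 26, 9, 25, 24, 11, 18, 12, 14, 5, 1, 20, 23, 17, 19, 8, 16, 3, 13, 22, 28, 0, 15]
i: (SA[i-1],SA[i]) lcp shared
  1: (6,4) 1 'a'
  2: (4,7) 1 'a'
  3: (7,2) 1 'a'
  4: (2,21) 2 'ag'
  5: (21,27) 1 'a'
  6: (27,10) 0 ''
  7: (10,26) 0 ''
  8: (26,9) 1 'c'
  9: (9,25) 0 ''
  10: (25,24) 1 'd'
  11: (24,11) 2 'dd'
  12: (11,18) 1 'd'
  13: (18,12) 1 'd'
  14: (12,14) 1 'd'
  15: (14,5) 0 ''
  16: (5,1) 2 'ea'
  17: (1,20) 3 'eag'
  18: (20,23) 1 'e'
  19: (23,17) 2 'ed'
  20: (17,19) 1 'e'
  21: (19,8) 0 ''
  22: (8,16) 1 'f'
  23: (16,3) 0 ''
  24: (3,13) 1 'g'
  25: (13,22) 1 'g'
  26: (22,28) 0 ''
  27: (28,0) 1 'h'
  28: (0,15) 1 'h'

[0, 1, 1, 1, 2, 1, 0, 0, 1, 0, 1, 2, 1, 1, 1, 0, 2, 3, 1, 2, 1, 0, 1, 0, 1, 1, 0, 1, 1]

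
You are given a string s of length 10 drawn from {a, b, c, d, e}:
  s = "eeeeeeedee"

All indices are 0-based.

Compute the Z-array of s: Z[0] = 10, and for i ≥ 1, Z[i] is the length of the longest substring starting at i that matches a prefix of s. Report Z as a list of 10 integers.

[10, 6, 5, 4, 3, 2, 1, 0, 2, 1]

Z[0]=10
i=1: outside box; Z[1]=6 scan→box=[1,7)
i=2: min(r-i=5, Z[1]=6)=5; Z[2]=5
i=3: min(r-i=4, Z[2]=5)=4; Z[3]=4
i=4: min(r-i=3, Z[3]=4)=3; Z[4]=3
i=5: min(r-i=2, Z[4]=3)=2; Z[5]=2
i=6: min(r-i=1, Z[5]=2)=1; Z[6]=1
i=7: outside box; Z[7]=0
i=8: outside box; Z[8]=2 scan→box=[8,10)
i=9: min(r-i=1, Z[1]=6)=1; Z[9]=1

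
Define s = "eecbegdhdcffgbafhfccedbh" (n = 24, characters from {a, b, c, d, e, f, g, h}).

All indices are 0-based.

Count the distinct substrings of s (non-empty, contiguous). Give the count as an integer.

284

sorted suffixes:
  #0 SA[0]=14  'afhfccedbh'
  #1 SA[1]=13  'bafhfccedbh'
  #2 SA[2]=3  'begdhdcffgbafhfccedbh'
  #3 SA[3]=22  'bh'
  #4 SA[4]=2  'cbegdhdcffgbafhfccedbh'
  #5 SA[5]=18  'ccedbh'
  #6 SA[6]=19  'cedbh'
  #7 SA[7]=9  'cffgbafhfccedbh'
  #8 SA[8]=21  'dbh'
  #9 SA[9]=8  'dcffgbafhfccedbh'
  #10 SA[10]=6  'dhdcffgbafhfccedbh'
  #11 SA[11]=1  'ecbegdhdcffgbafhfccedbh'
  #12 SA[12]=20  'edbh'
  #13 SA[13]=0  'eecbegdhdcffgbafhfccedbh'
  #14 SA[14]=4  'egdhdcffgbafhfccedbh'
  #15 SA[15]=17  'fccedbh'
  #16 SA[16]=10  'ffgbafhfccedbh'
  #17 SA[17]=11  'fgbafhfccedbh'
  #18 SA[18]=15  'fhfccedbh'
  #19 SA[19]=12  'gbafhfccedbh'
  #20 SA[20]=5  'gdhdcffgbafhfccedbh'
  #21 SA[21]=23  'h'
  #22 SA[22]=7  'hdcffgbafhfccedbh'
  #23 SA[23]=16  'hfccedbh'

SA = [14, 13, 3, 22, 2, 18, 19, 9, 21, 8, 6, 1, 20, 0, 4, 17, 10, 11, 15, 12, 5, 23, 7, 16]
rank  pair      lcp
   1  s[14:],s[13:]  0  ''
   2  s[13:],s[3:]  1  'b'
   3  s[3:],s[22:]  1  'b'
   4  s[22:],s[2:]  0  ''
   5  s[2:],s[18:]  1  'c'
   6  s[18:],s[19:]  1  'c'
   7  s[19:],s[9:]  1  'c'
   8  s[9:],s[21:]  0  ''
   9  s[21:],s[8:]  1  'd'
  10  s[8:],s[6:]  1  'd'
  11  s[6:],s[1:]  0  ''
  12  s[1:],s[20:]  1  'e'
  13  s[20:],s[0:]  1  'e'
  14  s[0:],s[4:]  1  'e'
  15  s[4:],s[17:]  0  ''
  16  s[17:],s[10:]  1  'f'
  17  s[10:],s[11:]  1  'f'
  18  s[11:],s[15:]  1  'f'
  19  s[15:],s[12:]  0  ''
  20  s[12:],s[5:]  1  'g'
  21  s[5:],s[23:]  0  ''
  22  s[23:],s[7:]  1  'h'
  23  s[7:],s[16:]  1  'h'

n(n+1)/2 = 24·25/2 = 300
Σ LCP = 0 + 0 + 1 + 1 + 0 + 1 + 1 + 1 + 0 + 1 + 1 + 0 + 1 + 1 + 1 + 0 + 1 + 1 + 1 + 0 + 1 + 0 + 1 + 1 = 16
distinct = 300 − 16 = 284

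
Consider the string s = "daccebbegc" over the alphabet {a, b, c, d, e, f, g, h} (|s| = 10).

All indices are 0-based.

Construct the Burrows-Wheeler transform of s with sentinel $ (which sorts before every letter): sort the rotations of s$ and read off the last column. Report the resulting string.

cdebgac$cbe

rank  rotation     last
    0  $daccebbegc  c
    1  accebbegc$d  d
    2  bbegc$dacce  e
    3  begc$dacceb  b
    4  c$daccebbeg  g
    5  ccebbegc$da  a
    6  cebbegc$dac  c
    7  daccebbegc$  $
    8  ebbegc$dacc  c
    9  egc$daccebb  b
   10  gc$daccebbe  e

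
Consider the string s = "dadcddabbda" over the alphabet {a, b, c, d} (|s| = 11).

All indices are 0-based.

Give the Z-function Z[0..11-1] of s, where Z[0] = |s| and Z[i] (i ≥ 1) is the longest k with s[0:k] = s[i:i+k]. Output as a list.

[11, 0, 1, 0, 1, 2, 0, 0, 0, 2, 0]

Z[0]=11
i=1: outside box; Z[1]=0
i=2: outside box; Z[2]=1 extend→box=[2,3)
i=3: outside box; Z[3]=0
i=4: outside box; Z[4]=1 extend→box=[4,5)
i=5: outside box; Z[5]=2 extend→box=[5,7)
i=6: min(r-i=1, Z[1]=0)=0; Z[6]=0
i=7: outside box; Z[7]=0
i=8: outside box; Z[8]=0
i=9: outside box; Z[9]=2 extend→box=[9,11)
i=10: min(r-i=1, Z[1]=0)=0; Z[10]=0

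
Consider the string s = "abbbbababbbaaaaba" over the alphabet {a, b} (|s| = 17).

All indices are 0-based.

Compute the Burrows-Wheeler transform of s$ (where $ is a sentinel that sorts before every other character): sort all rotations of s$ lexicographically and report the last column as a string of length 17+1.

rank  rotation            last
    0  $abbbbababbbaaaaba  a
    1  a$abbbbababbbaaaab  b
    2  aaaaba$abbbbababbb  b
    3  aaaba$abbbbababbba  a
    4  aaba$abbbbababbbaa  a
    5  aba$abbbbababbbaaa  a
    6  ababbbaaaaba$abbbb  b
    7  abbbaaaaba$abbbbab  b
    8  abbbbababbbaaaaba$  $
    9  ba$abbbbababbbaaaa  a
   10  baaaaba$abbbbababb  b
   11  bababbbaaaaba$abbb  b
   12  babbbaaaaba$abbbba  a
   13  bbaaaaba$abbbbabab  b
   14  bbababbbaaaaba$abb  b
   15  bbbaaaaba$abbbbaba  a
   16  bbbababbbaaaaba$ab  b
   17  bbbbababbbaaaaba$a  a

abbaaabb$abbabbaba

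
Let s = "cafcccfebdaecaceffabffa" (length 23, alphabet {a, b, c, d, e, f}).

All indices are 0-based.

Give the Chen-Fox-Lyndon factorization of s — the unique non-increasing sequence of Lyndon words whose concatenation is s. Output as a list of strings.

emit factor 1: 'c' (i=0, period=1)
emit factor 2: 'afcccfebd' (i=1, period=9)
emit factor 3: 'aec' (i=10, period=3)
emit factor 4: 'aceff' (i=13, period=5)
emit factor 5: 'abff' (i=18, period=4)
emit factor 6: 'a' (i=22, period=1)

["c", "afcccfebd", "aec", "aceff", "abff", "a"]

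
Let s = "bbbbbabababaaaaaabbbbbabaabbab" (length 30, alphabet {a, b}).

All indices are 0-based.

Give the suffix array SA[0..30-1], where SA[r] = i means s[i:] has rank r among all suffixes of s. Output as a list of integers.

sorted suffixes:
  #0 SA[0]=11  'aaaaaabbbbbabaabbab'
  #1 SA[1]=12  'aaaaabbbbbabaabbab'
  #2 SA[2]=13  'aaaabbbbbabaabbab'
  #3 SA[3]=14  'aaabbbbbabaabbab'
  #4 SA[4]=24  'aabbab'
  #5 SA[5]=15  'aabbbbbabaabbab'
  #6 SA[6]=28  'ab'
  #7 SA[7]=9  'abaaaaaabbbbbabaabbab'
  #8 SA[8]=22  'abaabbab'
  #9 SA[9]=7  'ababaaaaaabbbbbabaabbab'
  #10 SA[10]=5  'abababaaaaaabbbbbabaabbab'
  #11 SA[11]=25  'abbab'
  #12 SA[12]=16  'abbbbbabaabbab'
  #13 SA[13]=29  'b'
  #14 SA[14]=10  'baaaaaabbbbbabaabbab'
  #15 SA[15]=23  'baabbab'
  #16 SA[16]=27  'bab'
  #17 SA[17]=8  'babaaaaaabbbbbabaabbab'
  #18 SA[18]=21  'babaabbab'
  #19 SA[19]=6  'bababaaaaaabbbbbabaabbab'
  #20 SA[20]=4  'babababaaaaaabbbbbabaabbab'
  #21 SA[21]=26  'bbab'
  #22 SA[22]=20  'bbabaabbab'
  #23 SA[23]=3  'bbabababaaaaaabbbbbabaabbab'
  #24 SA[24]=19  'bbbabaabbab'
  #25 SA[25]=2  'bbbabababaaaaaabbbbbabaabbab'
  #26 SA[26]=18  'bbbbabaabbab'
  #27 SA[27]=1  'bbbbabababaaaaaabbbbbabaabbab'
  #28 SA[28]=17  'bbbbbabaabbab'
  #29 SA[29]=0  'bbbbbabababaaaaaabbbbbabaabbab'

[11, 12, 13, 14, 24, 15, 28, 9, 22, 7, 5, 25, 16, 29, 10, 23, 27, 8, 21, 6, 4, 26, 20, 3, 19, 2, 18, 1, 17, 0]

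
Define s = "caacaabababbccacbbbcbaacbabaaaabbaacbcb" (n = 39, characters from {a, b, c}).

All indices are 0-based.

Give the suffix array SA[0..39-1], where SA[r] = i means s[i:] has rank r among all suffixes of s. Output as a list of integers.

[27, 28, 4, 29, 1, 21, 33, 25, 5, 7, 30, 9, 2, 22, 14, 34, 38, 26, 20, 32, 24, 6, 8, 31, 16, 17, 10, 36, 18, 11, 3, 0, 13, 37, 19, 23, 15, 35, 12]

sorted suffixes:
  #0 SA[0]=27  'aaaabbaacbcb'
  #1 SA[1]=28  'aaabbaacbcb'
  #2 SA[2]=4  'aabababbccacbbbcbaacbabaaaabbaacbcb'
  #3 SA[3]=29  'aabbaacbcb'
  #4 SA[4]=1  'aacaabababbccacbbbcbaacbabaaaabbaacbcb'
  #5 SA[5]=21  'aacbabaaaabbaacbcb'
  #6 SA[6]=33  'aacbcb'
  #7 SA[7]=25  'abaaaabbaacbcb'
  #8 SA[8]=5  'abababbccacbbbcbaacbabaaaabbaacbcb'
  #9 SA[9]=7  'ababbccacbbbcbaacbabaaaabbaacbcb'
  #10 SA[10]=30  'abbaacbcb'
  #11 SA[11]=9  'abbccacbbbcbaacbabaaaabbaacbcb'
  #12 SA[12]=2  'acaabababbccacbbbcbaacbabaaaabbaacbcb'
  #13 SA[13]=22  'acbabaaaabbaacbcb'
  #14 SA[14]=14  'acbbbcbaacbabaaaabbaacbcb'
  #15 SA[15]=34  'acbcb'
  #16 SA[16]=38  'b'
  #17 SA[17]=26  'baaaabbaacbcb'
  #18 SA[18]=20  'baacbabaaaabbaacbcb'
  #19 SA[19]=32  'baacbcb'
  #20 SA[20]=24  'babaaaabbaacbcb'
  #21 SA[21]=6  'bababbccacbbbcbaacbabaaaabbaacbcb'
  #22 SA[22]=8  'babbccacbbbcbaacbabaaaabbaacbcb'
  #23 SA[23]=31  'bbaacbcb'
  #24 SA[24]=16  'bbbcbaacbabaaaabbaacbcb'
  #25 SA[25]=17  'bbcbaacbabaaaabbaacbcb'
  #26 SA[26]=10  'bbccacbbbcbaacbabaaaabbaacbcb'
  #27 SA[27]=36  'bcb'
  #28 SA[28]=18  'bcbaacbabaaaabbaacbcb'
  #29 SA[29]=11  'bccacbbbcbaacbabaaaabbaacbcb'
  #30 SA[30]=3  'caabababbccacbbbcbaacbabaaaabbaacbcb'
  #31 SA[31]=0  'caacaabababbccacbbbcbaacbabaaaabbaacbcb'
  #32 SA[32]=13  'cacbbbcbaacbabaaaabbaacbcb'
  #33 SA[33]=37  'cb'
  #34 SA[34]=19  'cbaacbabaaaabbaacbcb'
  #35 SA[35]=23  'cbabaaaabbaacbcb'
  #36 SA[36]=15  'cbbbcbaacbabaaaabbaacbcb'
  #37 SA[37]=35  'cbcb'
  #38 SA[38]=12  'ccacbbbcbaacbabaaaabbaacbcb'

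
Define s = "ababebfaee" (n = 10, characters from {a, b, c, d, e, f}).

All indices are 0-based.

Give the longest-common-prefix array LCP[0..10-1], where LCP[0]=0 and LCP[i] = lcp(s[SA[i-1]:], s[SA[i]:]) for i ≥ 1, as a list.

sorted suffixes:
  #0 SA[0]=0  'ababebfaee'
  #1 SA[1]=2  'abebfaee'
  #2 SA[2]=7  'aee'
  #3 SA[3]=1  'babebfaee'
  #4 SA[4]=3  'bebfaee'
  #5 SA[5]=5  'bfaee'
  #6 SA[6]=9  'e'
  #7 SA[7]=4  'ebfaee'
  #8 SA[8]=8  'ee'
  #9 SA[9]=6  'faee'

SA = [0, 2, 7, 1, 3, 5, 9, 4, 8, 6]
i: (SA[i-1],SA[i]) lcp shared
  1: (0,2) 2 'ab'
  2: (2,7) 1 'a'
  3: (7,1) 0 ''
  4: (1,3) 1 'b'
  5: (3,5) 1 'b'
  6: (5,9) 0 ''
  7: (9,4) 1 'e'
  8: (4,8) 1 'e'
  9: (8,6) 0 ''

[0, 2, 1, 0, 1, 1, 0, 1, 1, 0]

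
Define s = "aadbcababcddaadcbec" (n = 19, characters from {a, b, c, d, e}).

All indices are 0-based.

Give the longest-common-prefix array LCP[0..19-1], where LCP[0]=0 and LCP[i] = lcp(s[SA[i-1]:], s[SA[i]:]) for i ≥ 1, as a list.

[0, 3, 1, 2, 1, 2, 0, 1, 2, 1, 0, 1, 1, 1, 0, 1, 1, 1, 0]

rank→(start, suffix):
  0 → (0, 'aadbcababcddaadcbec')
  1 → (12, 'aadcbec')
  2 → (5, 'ababcddaadcbec')
  3 → (7, 'abcddaadcbec')
  4 → (1, 'adbcababcddaadcbec')
  5 → (13, 'adcbec')
  6 → (6, 'babcddaadcbec')
  7 → (3, 'bcababcddaadcbec')
  8 → (8, 'bcddaadcbec')
  9 → (16, 'bec')
  10 → (18, 'c')
  11 → (4, 'cababcddaadcbec')
  12 → (15, 'cbec')
  13 → (9, 'cddaadcbec')
  14 → (11, 'daadcbec')
  15 → (2, 'dbcababcddaadcbec')
  16 → (14, 'dcbec')
  17 → (10, 'ddaadcbec')
  18 → (17, 'ec')

SA = [0, 12, 5, 7, 1, 13, 6, 3, 8, 16, 18, 4, 15, 9, 11, 2, 14, 10, 17]
rank  pair      lcp
   1  s[0:],s[12:]  3  'aad'
   2  s[12:],s[5:]  1  'a'
   3  s[5:],s[7:]  2  'ab'
   4  s[7:],s[1:]  1  'a'
   5  s[1:],s[13:]  2  'ad'
   6  s[13:],s[6:]  0  ''
   7  s[6:],s[3:]  1  'b'
   8  s[3:],s[8:]  2  'bc'
   9  s[8:],s[16:]  1  'b'
  10  s[16:],s[18:]  0  ''
  11  s[18:],s[4:]  1  'c'
  12  s[4:],s[15:]  1  'c'
  13  s[15:],s[9:]  1  'c'
  14  s[9:],s[11:]  0  ''
  15  s[11:],s[2:]  1  'd'
  16  s[2:],s[14:]  1  'd'
  17  s[14:],s[10:]  1  'd'
  18  s[10:],s[17:]  0  ''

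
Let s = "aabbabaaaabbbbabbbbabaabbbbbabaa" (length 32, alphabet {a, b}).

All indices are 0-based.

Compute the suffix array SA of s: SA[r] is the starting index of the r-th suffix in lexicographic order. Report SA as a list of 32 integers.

rank | idx | suffix
   0 |  31 | a
   1 |  30 | aa
   2 |   6 | aaaabbbbabbbbabaabbbbbabaa
   3 |   7 | aaabbbbabbbbabaabbbbbabaa
   4 |   0 | aabbabaaaabbbbabbbbabaabbbbbabaa
   5 |   8 | aabbbbabbbbabaabbbbbabaa
   6 |  21 | aabbbbbabaa
   7 |  28 | abaa
   8 |   4 | abaaaabbbbabbbbabaabbbbbabaa
   9 |  19 | abaabbbbbabaa
  10 |   1 | abbabaaaabbbbabbbbabaabbbbbabaa
  11 |  14 | abbbbabaabbbbbabaa
  12 |   9 | abbbbabbbbabaabbbbbabaa
  13 |  22 | abbbbbabaa
  14 |  29 | baa
  15 |   5 | baaaabbbbabbbbabaabbbbbabaa
  16 |  20 | baabbbbbabaa
  17 |  27 | babaa
  18 |   3 | babaaaabbbbabbbbabaabbbbbabaa
  19 |  18 | babaabbbbbabaa
  20 |  13 | babbbbabaabbbbbabaa
  21 |  26 | bbabaa
  22 |   2 | bbabaaaabbbbabbbbabaabbbbbabaa
  23 |  17 | bbabaabbbbbabaa
  24 |  12 | bbabbbbabaabbbbbabaa
  25 |  25 | bbbabaa
  26 |  16 | bbbabaabbbbbabaa
  27 |  11 | bbbabbbbabaabbbbbabaa
  28 |  24 | bbbbabaa
  29 |  15 | bbbbabaabbbbbabaa
  30 |  10 | bbbbabbbbabaabbbbbabaa
  31 |  23 | bbbbbabaa

[31, 30, 6, 7, 0, 8, 21, 28, 4, 19, 1, 14, 9, 22, 29, 5, 20, 27, 3, 18, 13, 26, 2, 17, 12, 25, 16, 11, 24, 15, 10, 23]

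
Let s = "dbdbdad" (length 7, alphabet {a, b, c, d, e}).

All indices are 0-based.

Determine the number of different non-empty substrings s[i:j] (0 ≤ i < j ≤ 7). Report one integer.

rank | idx | suffix
   0 |   5 | ad
   1 |   3 | bdad
   2 |   1 | bdbdad
   3 |   6 | d
   4 |   4 | dad
   5 |   2 | dbdad
   6 |   0 | dbdbdad

SA = [5, 3, 1, 6, 4, 2, 0]
rank  pair      lcp
   1  s[5:],s[3:]  0  ''
   2  s[3:],s[1:]  2  'bd'
   3  s[1:],s[6:]  0  ''
   4  s[6:],s[4:]  1  'd'
   5  s[4:],s[2:]  1  'd'
   6  s[2:],s[0:]  3  'dbd'

n(n+1)/2 = 7·8/2 = 28
Σ LCP = 0 + 0 + 2 + 0 + 1 + 1 + 3 = 7
distinct = 28 − 7 = 21

21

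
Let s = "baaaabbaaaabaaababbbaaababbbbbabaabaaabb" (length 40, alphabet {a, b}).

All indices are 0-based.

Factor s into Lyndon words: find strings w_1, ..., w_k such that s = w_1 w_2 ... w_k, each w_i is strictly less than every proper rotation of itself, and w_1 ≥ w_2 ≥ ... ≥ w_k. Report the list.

emit factor 1: 'b' (i=0, period=1)
emit factor 2: 'aaaabb' (i=1, period=6)
emit factor 3: 'aaaabaaababbbaaababbbbbabaabaaabb' (i=7, period=33)

["b", "aaaabb", "aaaabaaababbbaaababbbbbabaabaaabb"]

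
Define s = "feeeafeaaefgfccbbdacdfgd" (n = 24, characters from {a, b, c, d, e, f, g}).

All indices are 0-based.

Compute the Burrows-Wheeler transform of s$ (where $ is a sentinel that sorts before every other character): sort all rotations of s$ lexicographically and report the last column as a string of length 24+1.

rank  rotation                   last
    0  $feeeafeaaefgfccbbdacdfgd  d
    1  aaefgfccbbdacdfgd$feeeafe  e
    2  acdfgd$feeeafeaaefgfccbbd  d
    3  aefgfccbbdacdfgd$feeeafea  a
    4  afeaaefgfccbbdacdfgd$feee  e
    5  bbdacdfgd$feeeafeaaefgfcc  c
    6  bdacdfgd$feeeafeaaefgfccb  b
    7  cbbdacdfgd$feeeafeaaefgfc  c
    8  ccbbdacdfgd$feeeafeaaefgf  f
    9  cdfgd$feeeafeaaefgfccbbda  a
   10  d$feeeafeaaefgfccbbdacdfg  g
   11  dacdfgd$feeeafeaaefgfccbb  b
   12  dfgd$feeeafeaaefgfccbbdac  c
   13  eaaefgfccbbdacdfgd$feeeaf  f
   14  eafeaaefgfccbbdacdfgd$fee  e
   15  eeafeaaefgfccbbdacdfgd$fe  e
   16  eeeafeaaefgfccbbdacdfgd$f  f
   17  efgfccbbdacdfgd$feeeafeaa  a
   18  fccbbdacdfgd$feeeafeaaefg  g
   19  feaaefgfccbbdacdfgd$feeea  a
   20  feeeafeaaefgfccbbdacdfgd$  $
   21  fgd$feeeafeaaefgfccbbdacd  d
   22  fgfccbbdacdfgd$feeeafeaae  e
   23  gd$feeeafeaaefgfccbbdacdf  f
   24  gfccbbdacdfgd$feeeafeaaef  f

dedaecbcfagbcfeefaga$deff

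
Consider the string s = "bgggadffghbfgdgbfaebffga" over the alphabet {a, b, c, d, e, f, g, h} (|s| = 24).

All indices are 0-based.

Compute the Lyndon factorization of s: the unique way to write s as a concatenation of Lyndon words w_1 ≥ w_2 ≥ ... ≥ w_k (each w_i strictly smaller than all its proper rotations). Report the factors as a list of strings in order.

["bggg", "adffghbfgdgbfaebffg", "a"]

emit factor 1: 'bggg' (i=0, period=4)
emit factor 2: 'adffghbfgdgbfaebffg' (i=4, period=19)
emit factor 3: 'a' (i=23, period=1)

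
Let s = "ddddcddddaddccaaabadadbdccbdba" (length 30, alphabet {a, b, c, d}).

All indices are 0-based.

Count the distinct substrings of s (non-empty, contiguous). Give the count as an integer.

416

rank→(start, suffix):
  0 → (29, 'a')
  1 → (14, 'aaabadadbdccbdba')
  2 → (15, 'aabadadbdccbdba')
  3 → (16, 'abadadbdccbdba')
  4 → (18, 'adadbdccbdba')
  5 → (20, 'adbdccbdba')
  6 → (9, 'addccaaabadadbdccbdba')
  7 → (28, 'ba')
  8 → (17, 'badadbdccbdba')
  9 → (26, 'bdba')
  10 → (22, 'bdccbdba')
  11 → (13, 'caaabadadbdccbdba')
  12 → (25, 'cbdba')
  13 → (12, 'ccaaabadadbdccbdba')
  14 → (24, 'ccbdba')
  15 → (4, 'cddddaddccaaabadadbdccbdba')
  16 → (19, 'dadbdccbdba')
  17 → (8, 'daddccaaabadadbdccbdba')
  18 → (27, 'dba')
  19 → (21, 'dbdccbdba')
  20 → (11, 'dccaaabadadbdccbdba')
  21 → (23, 'dccbdba')
  22 → (3, 'dcddddaddccaaabadadbdccbdba')
  23 → (7, 'ddaddccaaabadadbdccbdba')
  24 → (10, 'ddccaaabadadbdccbdba')
  25 → (2, 'ddcddddaddccaaabadadbdccbdba')
  26 → (6, 'dddaddccaaabadadbdccbdba')
  27 → (1, 'dddcddddaddccaaabadadbdccbdba')
  28 → (5, 'ddddaddccaaabadadbdccbdba')
  29 → (0, 'ddddcddddaddccaaabadadbdccbdba')

SA = [29, 14, 15, 16, 18, 20, 9, 28, 17, 26, 22, 13, 25, 12, 24, 4, 19, 8, 27, 21, 11, 23, 3, 7, 10, 2, 6, 1, 5, 0]
i: (SA[i-1],SA[i]) lcp shared
  1: (29,14) 1 'a'
  2: (14,15) 2 'aa'
  3: (15,16) 1 'a'
  4: (16,18) 1 'a'
  5: (18,20) 2 'ad'
  6: (20,9) 2 'ad'
  7: (9,28) 0 ''
  8: (28,17) 2 'ba'
  9: (17,26) 1 'b'
  10: (26,22) 2 'bd'
  11: (22,13) 0 ''
  12: (13,25) 1 'c'
  13: (25,12) 1 'c'
  14: (12,24) 2 'cc'
  15: (24,4) 1 'c'
  16: (4,19) 0 ''
  17: (19,8) 3 'dad'
  18: (8,27) 1 'd'
  19: (27,21) 2 'db'
  20: (21,11) 1 'd'
  21: (11,23) 3 'dcc'
  22: (23,3) 2 'dc'
  23: (3,7) 1 'd'
  24: (7,10) 2 'dd'
  25: (10,2) 3 'ddc'
  26: (2,6) 2 'dd'
  27: (6,1) 3 'ddd'
  28: (1,5) 3 'ddd'
  29: (5,0) 4 'dddd'

n(n+1)/2 = 30·31/2 = 465
Σ LCP = 0 + 1 + 2 + 1 + 1 + 2 + 2 + 0 + 2 + 1 + 2 + 0 + 1 + 1 + 2 + 1 + 0 + 3 + 1 + 2 + 1 + 3 + 2 + 1 + 2 + 3 + 2 + 3 + 3 + 4 = 49
distinct = 465 − 49 = 416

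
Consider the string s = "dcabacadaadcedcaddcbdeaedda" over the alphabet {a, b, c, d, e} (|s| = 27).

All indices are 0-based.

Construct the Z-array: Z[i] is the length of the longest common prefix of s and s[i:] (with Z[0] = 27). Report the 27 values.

[27, 0, 0, 0, 0, 0, 0, 1, 0, 0, 2, 0, 0, 3, 0, 0, 1, 2, 0, 0, 1, 0, 0, 0, 1, 1, 0]

Z[0]=27
i=1: i≥r, start 0; Z[1]=0
i=2: i≥r, start 0; Z[2]=0
i=3: i≥r, start 0; Z[3]=0
i=4: i≥r, start 0; Z[4]=0
i=5: i≥r, start 0; Z[5]=0
i=6: i≥r, start 0; Z[6]=0
i=7: i≥r, start 0; Z[7]=1 grow→box=[7,8)
i=8: i≥r, start 0; Z[8]=0
i=9: i≥r, start 0; Z[9]=0
i=10: i≥r, start 0; Z[10]=2 grow→box=[10,12)
i=11: min(r-i=1, Z[1]=0)=0; Z[11]=0
i=12: i≥r, start 0; Z[12]=0
i=13: i≥r, start 0; Z[13]=3 grow→box=[13,16)
i=14: min(r-i=2, Z[1]=0)=0; Z[14]=0
i=15: min(r-i=1, Z[2]=0)=0; Z[15]=0
i=16: i≥r, start 0; Z[16]=1 grow→box=[16,17)
i=17: i≥r, start 0; Z[17]=2 grow→box=[17,19)
i=18: min(r-i=1, Z[1]=0)=0; Z[18]=0
i=19: i≥r, start 0; Z[19]=0
i=20: i≥r, start 0; Z[20]=1 grow→box=[20,21)
i=21: i≥r, start 0; Z[21]=0
i=22: i≥r, start 0; Z[22]=0
i=23: i≥r, start 0; Z[23]=0
i=24: i≥r, start 0; Z[24]=1 grow→box=[24,25)
i=25: i≥r, start 0; Z[25]=1 grow→box=[25,26)
i=26: i≥r, start 0; Z[26]=0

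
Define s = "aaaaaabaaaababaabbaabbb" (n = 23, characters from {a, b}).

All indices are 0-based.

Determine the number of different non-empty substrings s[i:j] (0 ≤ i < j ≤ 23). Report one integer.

rank→(start, suffix):
  0 → (0, 'aaaaaabaaaababaabbaabbb')
  1 → (1, 'aaaaabaaaababaabbaabbb')
  2 → (2, 'aaaabaaaababaabbaabbb')
  3 → (7, 'aaaababaabbaabbb')
  4 → (3, 'aaabaaaababaabbaabbb')
  5 → (8, 'aaababaabbaabbb')
  6 → (4, 'aabaaaababaabbaabbb')
  7 → (9, 'aababaabbaabbb')
  8 → (14, 'aabbaabbb')
  9 → (18, 'aabbb')
  10 → (5, 'abaaaababaabbaabbb')
  11 → (12, 'abaabbaabbb')
  12 → (10, 'ababaabbaabbb')
  13 → (15, 'abbaabbb')
  14 → (19, 'abbb')
  15 → (22, 'b')
  16 → (6, 'baaaababaabbaabbb')
  17 → (13, 'baabbaabbb')
  18 → (17, 'baabbb')
  19 → (11, 'babaabbaabbb')
  20 → (21, 'bb')
  21 → (16, 'bbaabbb')
  22 → (20, 'bbb')

SA = [0, 1, 2, 7, 3, 8, 4, 9, 14, 18, 5, 12, 10, 15, 19, 22, 6, 13, 17, 11, 21, 16, 20]
rank  pair      lcp
   1  s[0:],s[1:]  5  'aaaaa'
   2  s[1:],s[2:]  4  'aaaa'
   3  s[2:],s[7:]  6  'aaaaba'
   4  s[7:],s[3:]  3  'aaa'
   5  s[3:],s[8:]  5  'aaaba'
   6  s[8:],s[4:]  2  'aa'
   7  s[4:],s[9:]  4  'aaba'
   8  s[9:],s[14:]  3  'aab'
   9  s[14:],s[18:]  4  'aabb'
  10  s[18:],s[5:]  1  'a'
  11  s[5:],s[12:]  4  'abaa'
  12  s[12:],s[10:]  3  'aba'
  13  s[10:],s[15:]  2  'ab'
  14  s[15:],s[19:]  3  'abb'
  15  s[19:],s[22:]  0  ''
  16  s[22:],s[6:]  1  'b'
  17  s[6:],s[13:]  3  'baa'
  18  s[13:],s[17:]  5  'baabb'
  19  s[17:],s[11:]  2  'ba'
  20  s[11:],s[21:]  1  'b'
  21  s[21:],s[16:]  2  'bb'
  22  s[16:],s[20:]  2  'bb'

n(n+1)/2 = 23·24/2 = 276
Σ LCP = 0 + 5 + 4 + 6 + 3 + 5 + 2 + 4 + 3 + 4 + 1 + 4 + 3 + 2 + 3 + 0 + 1 + 3 + 5 + 2 + 1 + 2 + 2 = 65
distinct = 276 − 65 = 211

211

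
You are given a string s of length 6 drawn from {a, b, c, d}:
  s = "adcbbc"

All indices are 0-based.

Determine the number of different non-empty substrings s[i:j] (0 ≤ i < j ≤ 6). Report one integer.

19

rank→(start, suffix):
  0 → (0, 'adcbbc')
  1 → (3, 'bbc')
  2 → (4, 'bc')
  3 → (5, 'c')
  4 → (2, 'cbbc')
  5 → (1, 'dcbbc')

SA = [0, 3, 4, 5, 2, 1]
[i] adj suffixes → lcp
  [1] 0/3 → 0 ('')
  [2] 3/4 → 1 ('b')
  [3] 4/5 → 0 ('')
  [4] 5/2 → 1 ('c')
  [5] 2/1 → 0 ('')

n(n+1)/2 = 6·7/2 = 21
Σ LCP = 0 + 0 + 1 + 0 + 1 + 0 = 2
distinct = 21 − 2 = 19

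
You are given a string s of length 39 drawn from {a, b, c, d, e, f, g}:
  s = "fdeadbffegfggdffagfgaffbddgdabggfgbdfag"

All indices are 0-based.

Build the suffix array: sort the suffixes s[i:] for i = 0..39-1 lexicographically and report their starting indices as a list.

sorted suffixes:
  #0 SA[0]=28  'abggfgbdfag'
  #1 SA[1]=3  'adbffegfggdffagfgaffbddgdabggfgbdfag'
  #2 SA[2]=20  'affbddgdabggfgbdfag'
  #3 SA[3]=37  'ag'
  #4 SA[4]=16  'agfgaffbddgdabggfgbdfag'
  #5 SA[5]=23  'bddgdabggfgbdfag'
  #6 SA[6]=34  'bdfag'
  #7 SA[7]=5  'bffegfggdffagfgaffbddgdabggfgbdfag'
  #8 SA[8]=29  'bggfgbdfag'
  #9 SA[9]=27  'dabggfgbdfag'
  #10 SA[10]=4  'dbffegfggdffagfgaffbddgdabggfgbdfag'
  #11 SA[11]=24  'ddgdabggfgbdfag'
  #12 SA[12]=1  'deadbffegfggdffagfgaffbddgdabggfgbdfag'
  #13 SA[13]=35  'dfag'
  #14 SA[14]=13  'dffagfgaffbddgdabggfgbdfag'
  #15 SA[15]=25  'dgdabggfgbdfag'
  #16 SA[16]=2  'eadbffegfggdffagfgaffbddgdabggfgbdfag'
  #17 SA[17]=8  'egfggdffagfgaffbddgdabggfgbdfag'
  #18 SA[18]=36  'fag'
  #19 SA[19]=15  'fagfgaffbddgdabggfgbdfag'
  #20 SA[20]=22  'fbddgdabggfgbdfag'
  #21 SA[21]=0  'fdeadbffegfggdffagfgaffbddgdabggfgbdfag'
  #22 SA[22]=7  'fegfggdffagfgaffbddgdabggfgbdfag'
  #23 SA[23]=14  'ffagfgaffbddgdabggfgbdfag'
  #24 SA[24]=21  'ffbddgdabggfgbdfag'
  #25 SA[25]=6  'ffegfggdffagfgaffbddgdabggfgbdfag'
  #26 SA[26]=18  'fgaffbddgdabggfgbdfag'
  #27 SA[27]=32  'fgbdfag'
  #28 SA[28]=10  'fggdffagfgaffbddgdabggfgbdfag'
  #29 SA[29]=38  'g'
  #30 SA[30]=19  'gaffbddgdabggfgbdfag'
  #31 SA[31]=33  'gbdfag'
  #32 SA[32]=26  'gdabggfgbdfag'
  #33 SA[33]=12  'gdffagfgaffbddgdabggfgbdfag'
  #34 SA[34]=17  'gfgaffbddgdabggfgbdfag'
  #35 SA[35]=31  'gfgbdfag'
  #36 SA[36]=9  'gfggdffagfgaffbddgdabggfgbdfag'
  #37 SA[37]=11  'ggdffagfgaffbddgdabggfgbdfag'
  #38 SA[38]=30  'ggfgbdfag'

[28, 3, 20, 37, 16, 23, 34, 5, 29, 27, 4, 24, 1, 35, 13, 25, 2, 8, 36, 15, 22, 0, 7, 14, 21, 6, 18, 32, 10, 38, 19, 33, 26, 12, 17, 31, 9, 11, 30]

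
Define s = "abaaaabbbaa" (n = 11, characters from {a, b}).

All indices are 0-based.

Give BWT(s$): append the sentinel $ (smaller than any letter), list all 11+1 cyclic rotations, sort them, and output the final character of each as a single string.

rank  rotation      last
    0  $abaaaabbbaa  a
    1  a$abaaaabbba  a
    2  aa$abaaaabbb  b
    3  aaaabbbaa$ab  b
    4  aaabbbaa$aba  a
    5  aabbbaa$abaa  a
    6  abaaaabbbaa$  $
    7  abbbaa$abaaa  a
    8  baa$abaaaabb  b
    9  baaaabbbaa$a  a
   10  bbaa$abaaaab  b
   11  bbbaa$abaaaa  a

aabbaa$ababa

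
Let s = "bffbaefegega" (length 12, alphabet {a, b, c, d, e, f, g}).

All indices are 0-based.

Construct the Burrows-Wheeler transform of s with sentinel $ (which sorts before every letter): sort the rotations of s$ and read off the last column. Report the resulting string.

agbf$agffebee

rank  rotation       last
    0  $bffbaefegega  a
    1  a$bffbaefegeg  g
    2  aefegega$bffb  b
    3  baefegega$bff  f
    4  bffbaefegega$  $
    5  efegega$bffba  a
    6  ega$bffbaefeg  g
    7  egega$bffbaef  f
    8  fbaefegega$bf  f
    9  fegega$bffbae  e
   10  ffbaefegega$b  b
   11  ga$bffbaefege  e
   12  gega$bffbaefe  e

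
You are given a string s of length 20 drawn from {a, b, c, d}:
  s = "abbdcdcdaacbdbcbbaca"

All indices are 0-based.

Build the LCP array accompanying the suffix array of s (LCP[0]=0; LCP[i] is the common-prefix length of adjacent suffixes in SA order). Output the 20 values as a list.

rank→(start, suffix):
  0 → (19, 'a')
  1 → (8, 'aacbdbcbbaca')
  2 → (0, 'abbdcdcdaacbdbcbbaca')
  3 → (17, 'aca')
  4 → (9, 'acbdbcbbaca')
  5 → (16, 'baca')
  6 → (15, 'bbaca')
  7 → (1, 'bbdcdcdaacbdbcbbaca')
  8 → (13, 'bcbbaca')
  9 → (11, 'bdbcbbaca')
  10 → (2, 'bdcdcdaacbdbcbbaca')
  11 → (18, 'ca')
  12 → (14, 'cbbaca')
  13 → (10, 'cbdbcbbaca')
  14 → (6, 'cdaacbdbcbbaca')
  15 → (4, 'cdcdaacbdbcbbaca')
  16 → (7, 'daacbdbcbbaca')
  17 → (12, 'dbcbbaca')
  18 → (5, 'dcdaacbdbcbbaca')
  19 → (3, 'dcdcdaacbdbcbbaca')

SA = [19, 8, 0, 17, 9, 16, 15, 1, 13, 11, 2, 18, 14, 10, 6, 4, 7, 12, 5, 3]
i: (SA[i-1],SA[i]) lcp shared
  1: (19,8) 1 'a'
  2: (8,0) 1 'a'
  3: (0,17) 1 'a'
  4: (17,9) 2 'ac'
  5: (9,16) 0 ''
  6: (16,15) 1 'b'
  7: (15,1) 2 'bb'
  8: (1,13) 1 'b'
  9: (13,11) 1 'b'
  10: (11,2) 2 'bd'
  11: (2,18) 0 ''
  12: (18,14) 1 'c'
  13: (14,10) 2 'cb'
  14: (10,6) 1 'c'
  15: (6,4) 2 'cd'
  16: (4,7) 0 ''
  17: (7,12) 1 'd'
  18: (12,5) 1 'd'
  19: (5,3) 3 'dcd'

[0, 1, 1, 1, 2, 0, 1, 2, 1, 1, 2, 0, 1, 2, 1, 2, 0, 1, 1, 3]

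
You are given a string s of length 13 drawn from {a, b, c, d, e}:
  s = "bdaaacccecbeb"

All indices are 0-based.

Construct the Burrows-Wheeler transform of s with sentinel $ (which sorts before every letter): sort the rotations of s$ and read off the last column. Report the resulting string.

rank  rotation        last
    0  $bdaaacccecbeb  b
    1  aaacccecbeb$bd  d
    2  aacccecbeb$bda  a
    3  acccecbeb$bdaa  a
    4  b$bdaaacccecbe  e
    5  bdaaacccecbeb$  $
    6  beb$bdaaacccec  c
    7  cbeb$bdaaaccce  e
    8  cccecbeb$bdaaa  a
    9  ccecbeb$bdaaac  c
   10  cecbeb$bdaaacc  c
   11  daaacccecbeb$b  b
   12  eb$bdaaacccecb  b
   13  ecbeb$bdaaaccc  c

bdaae$ceaccbbc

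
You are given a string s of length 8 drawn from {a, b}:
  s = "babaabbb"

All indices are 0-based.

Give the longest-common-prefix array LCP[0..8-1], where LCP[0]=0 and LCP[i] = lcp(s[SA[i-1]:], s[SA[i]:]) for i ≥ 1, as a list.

[0, 1, 2, 0, 1, 2, 1, 2]

sorted suffixes:
  #0 SA[0]=3  'aabbb'
  #1 SA[1]=1  'abaabbb'
  #2 SA[2]=4  'abbb'
  #3 SA[3]=7  'b'
  #4 SA[4]=2  'baabbb'
  #5 SA[5]=0  'babaabbb'
  #6 SA[6]=6  'bb'
  #7 SA[7]=5  'bbb'

SA = [3, 1, 4, 7, 2, 0, 6, 5]
rank  pair      lcp
   1  s[3:],s[1:]  1  'a'
   2  s[1:],s[4:]  2  'ab'
   3  s[4:],s[7:]  0  ''
   4  s[7:],s[2:]  1  'b'
   5  s[2:],s[0:]  2  'ba'
   6  s[0:],s[6:]  1  'b'
   7  s[6:],s[5:]  2  'bb'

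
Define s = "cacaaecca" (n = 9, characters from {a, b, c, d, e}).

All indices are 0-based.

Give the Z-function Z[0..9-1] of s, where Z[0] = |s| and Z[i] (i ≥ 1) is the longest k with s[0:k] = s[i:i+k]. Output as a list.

[9, 0, 2, 0, 0, 0, 1, 2, 0]

Z[0]=9
i=1: fresh scan; Z[1]=0
i=2: fresh scan; Z[2]=2 grow→box=[2,4)
i=3: min(r-i=1, Z[1]=0)=0; Z[3]=0
i=4: fresh scan; Z[4]=0
i=5: fresh scan; Z[5]=0
i=6: fresh scan; Z[6]=1 grow→box=[6,7)
i=7: fresh scan; Z[7]=2 grow→box=[7,9)
i=8: min(r-i=1, Z[1]=0)=0; Z[8]=0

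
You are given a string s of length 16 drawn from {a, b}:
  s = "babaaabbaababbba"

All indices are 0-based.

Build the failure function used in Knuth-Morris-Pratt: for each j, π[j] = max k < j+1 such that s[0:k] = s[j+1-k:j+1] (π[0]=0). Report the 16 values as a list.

[0, 0, 1, 2, 0, 0, 1, 1, 2, 0, 1, 2, 3, 1, 1, 2]

π[0] = 0
j=1 s[j]='a': π[1]=0 (border '')
j=2 s[j]='b': π[2]=1 (border 'b')
j=3 s[j]='a': π[3]=2 (border 'ba')
j=4 s[j]='a': k: 2→0; π[4]=0 (border '')
j=5 s[j]='a': π[5]=0 (border '')
j=6 s[j]='b': π[6]=1 (border 'b')
j=7 s[j]='b': k: 1→0; π[7]=1 (border 'b')
j=8 s[j]='a': π[8]=2 (border 'ba')
j=9 s[j]='a': k: 2→0; π[9]=0 (border '')
j=10 s[j]='b': π[10]=1 (border 'b')
j=11 s[j]='a': π[11]=2 (border 'ba')
j=12 s[j]='b': π[12]=3 (border 'bab')
j=13 s[j]='b': k: 3→1→0; π[13]=1 (border 'b')
j=14 s[j]='b': k: 1→0; π[14]=1 (border 'b')
j=15 s[j]='a': π[15]=2 (border 'ba')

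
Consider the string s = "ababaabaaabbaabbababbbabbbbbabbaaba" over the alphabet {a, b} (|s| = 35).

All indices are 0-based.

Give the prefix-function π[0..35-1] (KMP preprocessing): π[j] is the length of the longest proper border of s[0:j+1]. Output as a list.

π[0] = 0
j=1 s[j]='b': π[1]=0 (border '')
j=2 s[j]='a': π[2]=1 (border 'a')
j=3 s[j]='b': π[3]=2 (border 'ab')
j=4 s[j]='a': π[4]=3 (border 'aba')
j=5 s[j]='a': k: 3→1→0; π[5]=1 (border 'a')
j=6 s[j]='b': π[6]=2 (border 'ab')
j=7 s[j]='a': π[7]=3 (border 'aba')
j=8 s[j]='a': k: 3→1→0; π[8]=1 (border 'a')
j=9 s[j]='a': k: 1→0; π[9]=1 (border 'a')
j=10 s[j]='b': π[10]=2 (border 'ab')
j=11 s[j]='b': k: 2→0; π[11]=0 (border '')
j=12 s[j]='a': π[12]=1 (border 'a')
j=13 s[j]='a': k: 1→0; π[13]=1 (border 'a')
j=14 s[j]='b': π[14]=2 (border 'ab')
j=15 s[j]='b': k: 2→0; π[15]=0 (border '')
j=16 s[j]='a': π[16]=1 (border 'a')
j=17 s[j]='b': π[17]=2 (border 'ab')
j=18 s[j]='a': π[18]=3 (border 'aba')
j=19 s[j]='b': π[19]=4 (border 'abab')
j=20 s[j]='b': k: 4→2→0; π[20]=0 (border '')
j=21 s[j]='b': π[21]=0 (border '')
j=22 s[j]='a': π[22]=1 (border 'a')
j=23 s[j]='b': π[23]=2 (border 'ab')
j=24 s[j]='b': k: 2→0; π[24]=0 (border '')
j=25 s[j]='b': π[25]=0 (border '')
j=26 s[j]='b': π[26]=0 (border '')
j=27 s[j]='b': π[27]=0 (border '')
j=28 s[j]='a': π[28]=1 (border 'a')
j=29 s[j]='b': π[29]=2 (border 'ab')
j=30 s[j]='b': k: 2→0; π[30]=0 (border '')
j=31 s[j]='a': π[31]=1 (border 'a')
j=32 s[j]='a': k: 1→0; π[32]=1 (border 'a')
j=33 s[j]='b': π[33]=2 (border 'ab')
j=34 s[j]='a': π[34]=3 (border 'aba')

[0, 0, 1, 2, 3, 1, 2, 3, 1, 1, 2, 0, 1, 1, 2, 0, 1, 2, 3, 4, 0, 0, 1, 2, 0, 0, 0, 0, 1, 2, 0, 1, 1, 2, 3]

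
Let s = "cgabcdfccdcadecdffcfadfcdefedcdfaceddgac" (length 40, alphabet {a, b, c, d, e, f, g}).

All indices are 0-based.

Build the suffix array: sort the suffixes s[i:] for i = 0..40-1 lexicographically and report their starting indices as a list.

sorted suffixes:
  #0 SA[0]=2  'abcdfccdcadecdffcfadfcdefedcdfaceddgac'
  #1 SA[1]=38  'ac'
  #2 SA[2]=32  'aceddgac'
  #3 SA[3]=11  'adecdffcfadfcdefedcdfaceddgac'
  #4 SA[4]=20  'adfcdefedcdfaceddgac'
  #5 SA[5]=3  'bcdfccdcadecdffcfadfcdefedcdfaceddgac'
  #6 SA[6]=39  'c'
  #7 SA[7]=10  'cadecdffcfadfcdefedcdfaceddgac'
  #8 SA[8]=7  'ccdcadecdffcfadfcdefedcdfaceddgac'
  #9 SA[9]=8  'cdcadecdffcfadfcdefedcdfaceddgac'
  #10 SA[10]=23  'cdefedcdfaceddgac'
  #11 SA[11]=29  'cdfaceddgac'
  #12 SA[12]=4  'cdfccdcadecdffcfadfcdefedcdfaceddgac'
  #13 SA[13]=14  'cdffcfadfcdefedcdfaceddgac'
  #14 SA[14]=33  'ceddgac'
  #15 SA[15]=18  'cfadfcdefedcdfaceddgac'
  #16 SA[16]=0  'cgabcdfccdcadecdffcfadfcdefedcdfaceddgac'
  #17 SA[17]=9  'dcadecdffcfadfcdefedcdfaceddgac'
  #18 SA[18]=28  'dcdfaceddgac'
  #19 SA[19]=35  'ddgac'
  #20 SA[20]=12  'decdffcfadfcdefedcdfaceddgac'
  #21 SA[21]=24  'defedcdfaceddgac'
  #22 SA[22]=30  'dfaceddgac'
  #23 SA[23]=5  'dfccdcadecdffcfadfcdefedcdfaceddgac'
  #24 SA[24]=21  'dfcdefedcdfaceddgac'
  #25 SA[25]=15  'dffcfadfcdefedcdfaceddgac'
  #26 SA[26]=36  'dgac'
  #27 SA[27]=13  'ecdffcfadfcdefedcdfaceddgac'
  #28 SA[28]=27  'edcdfaceddgac'
  #29 SA[29]=34  'eddgac'
  #30 SA[30]=25  'efedcdfaceddgac'
  #31 SA[31]=31  'faceddgac'
  #32 SA[32]=19  'fadfcdefedcdfaceddgac'
  #33 SA[33]=6  'fccdcadecdffcfadfcdefedcdfaceddgac'
  #34 SA[34]=22  'fcdefedcdfaceddgac'
  #35 SA[35]=17  'fcfadfcdefedcdfaceddgac'
  #36 SA[36]=26  'fedcdfaceddgac'
  #37 SA[37]=16  'ffcfadfcdefedcdfaceddgac'
  #38 SA[38]=1  'gabcdfccdcadecdffcfadfcdefedcdfaceddgac'
  #39 SA[39]=37  'gac'

[2, 38, 32, 11, 20, 3, 39, 10, 7, 8, 23, 29, 4, 14, 33, 18, 0, 9, 28, 35, 12, 24, 30, 5, 21, 15, 36, 13, 27, 34, 25, 31, 19, 6, 22, 17, 26, 16, 1, 37]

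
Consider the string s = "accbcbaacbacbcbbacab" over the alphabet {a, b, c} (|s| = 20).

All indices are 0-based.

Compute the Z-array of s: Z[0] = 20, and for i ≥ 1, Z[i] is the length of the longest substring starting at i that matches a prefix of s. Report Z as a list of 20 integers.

Z[0]=20
i=1: outside box; Z[1]=0
i=2: outside box; Z[2]=0
i=3: outside box; Z[3]=0
i=4: outside box; Z[4]=0
i=5: outside box; Z[5]=0
i=6: outside box; Z[6]=1 extend→box=[6,7)
i=7: outside box; Z[7]=2 extend→box=[7,9)
i=8: min(r-i=1, Z[1]=0)=0; Z[8]=0
i=9: outside box; Z[9]=0
i=10: outside box; Z[10]=2 extend→box=[10,12)
i=11: min(r-i=1, Z[1]=0)=0; Z[11]=0
i=12: outside box; Z[12]=0
i=13: outside box; Z[13]=0
i=14: outside box; Z[14]=0
i=15: outside box; Z[15]=0
i=16: outside box; Z[16]=2 extend→box=[16,18)
i=17: min(r-i=1, Z[1]=0)=0; Z[17]=0
i=18: outside box; Z[18]=1 extend→box=[18,19)
i=19: outside box; Z[19]=0

[20, 0, 0, 0, 0, 0, 1, 2, 0, 0, 2, 0, 0, 0, 0, 0, 2, 0, 1, 0]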